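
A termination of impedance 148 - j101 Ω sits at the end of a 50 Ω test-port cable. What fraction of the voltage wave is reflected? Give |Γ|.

Γ = (Z_L − Z_0)/(Z_L + Z_0) = (98 − j101)/(198 − j101)
|Γ| = 141/222

|Γ| ≈ 0.633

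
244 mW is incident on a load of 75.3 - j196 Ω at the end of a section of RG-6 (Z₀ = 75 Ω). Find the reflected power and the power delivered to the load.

P_reflected ≈ 154 mW; P_delivered ≈ 90.4 mW

|Γ| = |(0.3 − j196)/(150.3 − j196)| = 0.794
|Γ|² = 0.63
P_refl = |Γ|²·P_inc = 154 mW, P_del = (1 − |Γ|²)·P_inc = 90.4 mW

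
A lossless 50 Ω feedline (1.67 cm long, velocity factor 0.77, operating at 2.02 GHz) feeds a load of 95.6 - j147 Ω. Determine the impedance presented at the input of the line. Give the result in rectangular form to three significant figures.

λ = v/f = 0.77·c / 2.02 GHz = 0.114 m
βl = 2π·l/λ = 2π × 0.146 = 52.6°
tan(βl) = tan(52.6°) = 1.31
Z_in = Z_0·(Z_L + jZ_0·tanβl)/(Z_0 + jZ_L·tanβl)
     = 50·(95.6 − j81.7)/(242 + j125)

Z_in ≈ 8.72 − j21.4 Ω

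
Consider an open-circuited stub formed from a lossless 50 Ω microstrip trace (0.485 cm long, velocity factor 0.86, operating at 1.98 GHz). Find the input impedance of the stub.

λ = v/f = 0.86·c / 1.98 GHz = 0.13 m
βl = 2π·l/λ = 2π × 0.0372 = 13.4°
tan(βl) = 0.238
For an open-circuited stub, Z_in = −jZ_0·cot(βl) = −jZ_0/tan(βl)

Z_in ≈ −j210 Ω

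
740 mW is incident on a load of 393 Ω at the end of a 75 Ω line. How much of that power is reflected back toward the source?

Γ = (393 − 75)/(393 + 75) = 0.679
|Γ|² = 0.462
P_refl = |Γ|²·P_inc = 342 mW, P_del = (1 − |Γ|²)·P_inc = 398 mW

P_reflected ≈ 342 mW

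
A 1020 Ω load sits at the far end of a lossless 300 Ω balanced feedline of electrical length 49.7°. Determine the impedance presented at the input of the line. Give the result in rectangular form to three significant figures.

tan(βl) = tan(49.7°) = 1.18
Z_in = Z_0·(Z_L + jZ_0·tanβl)/(Z_0 + jZ_L·tanβl)
     = 300·(1020 + j354)/(300 + j1200)

Z_in ≈ 143 − j219 Ω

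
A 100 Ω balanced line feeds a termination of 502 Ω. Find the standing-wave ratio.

VSWR ≈ 5.02

Γ = (502 − 100)/(502 + 100) = 0.668
VSWR = (1 + 0.668)/(1 − 0.668)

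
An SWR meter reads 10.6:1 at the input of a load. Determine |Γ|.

|Γ| ≈ 0.828

|Γ| = (S − 1)/(S + 1) = (10.6 − 1)/(10.6 + 1) = 9.6/11.6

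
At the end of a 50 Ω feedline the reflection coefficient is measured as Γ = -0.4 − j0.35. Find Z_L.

Z_L ≈ 17.2 − j16.8 Ω

Z_L = Z_0·(1 + Γ)/(1 − Γ) = 50·(0.6 − j0.35)/(1.4 + j0.35)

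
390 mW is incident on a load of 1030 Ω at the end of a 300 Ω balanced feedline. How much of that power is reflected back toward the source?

Γ = (1030 − 300)/(1030 + 300) = 0.549
|Γ|² = 0.301
P_refl = |Γ|²·P_inc = 117 mW, P_del = (1 − |Γ|²)·P_inc = 273 mW

P_reflected ≈ 117 mW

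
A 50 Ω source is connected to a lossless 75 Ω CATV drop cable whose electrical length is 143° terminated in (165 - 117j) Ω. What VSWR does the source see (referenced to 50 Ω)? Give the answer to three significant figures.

tan(βl) = -0.754
Z_in = Z_0·(Z_L + jZ_0·tanβl)/(Z_0 + jZ_L·tanβl) = 93.1 + j109 Ω
Γ_s = (Z_in − Z_s)/(Z_in + Z_s) = (43.1 + j109)/(143 + j109), |Γ_s| = 0.653
VSWR = (1 + |Γ_s|)/(1 − |Γ_s|)

VSWR ≈ 4.76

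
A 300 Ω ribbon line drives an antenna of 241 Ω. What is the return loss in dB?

RL ≈ 19.2 dB

Γ = (241 − 300)/(241 + 300) = -0.109
RL = −20·log₁₀|Γ| = −20·log₁₀(0.109)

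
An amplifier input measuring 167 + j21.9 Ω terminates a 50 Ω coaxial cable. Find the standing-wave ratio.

VSWR ≈ 3.4

Γ = (Z_L − Z_0)/(Z_L + Z_0) = (117 + j21.9)/(217 + j21.9)
|Γ| = 119/218 = 0.546
VSWR = (1 + |Γ|)/(1 − |Γ|) = 1.55/0.454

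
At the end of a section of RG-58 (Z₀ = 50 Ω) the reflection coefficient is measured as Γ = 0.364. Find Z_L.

Z_L = Z_0·(1 + Γ)/(1 − Γ) = 50·(1.36)/(0.636)

Z_L ≈ 107 Ω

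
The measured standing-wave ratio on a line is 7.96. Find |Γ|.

|Γ| ≈ 0.777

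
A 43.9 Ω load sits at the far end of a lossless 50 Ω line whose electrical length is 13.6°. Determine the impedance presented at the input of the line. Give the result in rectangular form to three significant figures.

Z_in ≈ 44.5 + j2.65 Ω

tan(βl) = tan(13.6°) = 0.242
Z_in = Z_0·(Z_L + jZ_0·tanβl)/(Z_0 + jZ_L·tanβl)
     = 50·(43.9 + j12.1)/(50 + j10.6)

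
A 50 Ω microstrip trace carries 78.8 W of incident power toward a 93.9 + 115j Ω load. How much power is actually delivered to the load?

P_delivered ≈ 43.6 W

|Γ| = |(43.9 + j115)/(143.9 + j115)| = 0.668
|Γ|² = 0.447
P_refl = |Γ|²·P_inc = 35.2 W, P_del = (1 − |Γ|²)·P_inc = 43.6 W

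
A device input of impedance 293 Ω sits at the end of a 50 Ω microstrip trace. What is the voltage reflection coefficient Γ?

Γ = 0.708

Γ = (Z_L − Z_0)/(Z_L + Z_0) = (293 − 50)/(293 + 50) = 243/343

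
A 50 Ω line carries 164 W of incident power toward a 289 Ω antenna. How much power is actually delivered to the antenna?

Γ = (289 − 50)/(289 + 50) = 0.705
|Γ|² = 0.497
P_refl = |Γ|²·P_inc = 81.5 W, P_del = (1 − |Γ|²)·P_inc = 82.5 W

P_delivered ≈ 82.5 W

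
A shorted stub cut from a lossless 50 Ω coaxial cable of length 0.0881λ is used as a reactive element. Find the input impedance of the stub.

Z_in ≈ +j30.9 Ω

βl = 2π × 0.0881 = 31.7°
tan(βl) = 0.618
For a shorted stub, Z_in = jZ_0·tan(βl)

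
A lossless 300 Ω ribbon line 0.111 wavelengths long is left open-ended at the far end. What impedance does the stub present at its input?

Z_in ≈ −j358 Ω

βl = 2π × 0.111 = 40°
tan(βl) = 0.838
For an open-ended stub, Z_in = −jZ_0·cot(βl) = −jZ_0/tan(βl)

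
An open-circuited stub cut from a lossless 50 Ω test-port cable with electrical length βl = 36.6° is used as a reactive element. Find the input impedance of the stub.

Z_in ≈ −j67.3 Ω

tan(βl) = 0.743
For an open-circuited stub, Z_in = −jZ_0·cot(βl) = −jZ_0/tan(βl)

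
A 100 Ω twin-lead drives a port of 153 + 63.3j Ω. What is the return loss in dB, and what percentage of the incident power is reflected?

RL ≈ 9.99 dB; 10% of incident power reflected

Γ = (53 + j63.3)/(253 + j63.3), |Γ| = 0.317
RL = −20·log₁₀(0.317) = 9.99 dB
P_refl/P_inc = |Γ|² = 0.1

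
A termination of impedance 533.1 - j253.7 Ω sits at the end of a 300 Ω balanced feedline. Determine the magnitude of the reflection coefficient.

|Γ| ≈ 0.396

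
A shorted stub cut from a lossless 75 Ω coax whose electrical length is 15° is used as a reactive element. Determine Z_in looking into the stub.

tan(βl) = 0.268
For a shorted stub, Z_in = jZ_0·tan(βl)

Z_in ≈ +j20.1 Ω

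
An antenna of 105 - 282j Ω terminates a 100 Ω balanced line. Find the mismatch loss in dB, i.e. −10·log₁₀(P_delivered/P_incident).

mismatch loss ≈ 4.62 dB

Γ = (5 − j282)/(205 − j282), |Γ| = 0.809
|Γ|² = 0.654, so P_del/P_inc = 1 − |Γ|² = 0.346
ML = −10·log₁₀(1 − |Γ|²)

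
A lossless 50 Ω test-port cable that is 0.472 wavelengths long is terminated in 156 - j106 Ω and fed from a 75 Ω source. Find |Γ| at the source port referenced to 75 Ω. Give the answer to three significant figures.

βl = 2π × 0.472 = 170°
tan(βl) = -0.178
Z_in = Z_0·(Z_L + jZ_0·tanβl)/(Z_0 + jZ_L·tanβl) = 231 + j21.5 Ω
Γ_s = (Z_in − Z_s)/(Z_in + Z_s) = (156 + j21.5)/(306 + j21.5), |Γ_s| = 0.514

|Γ| ≈ 0.514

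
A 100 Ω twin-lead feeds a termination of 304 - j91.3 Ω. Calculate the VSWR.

VSWR ≈ 3.34

Γ = (Z_L − Z_0)/(Z_L + Z_0) = (204 − j91.3)/(404 − j91.3)
|Γ| = 223/414 = 0.54
VSWR = (1 + |Γ|)/(1 − |Γ|) = 1.54/0.46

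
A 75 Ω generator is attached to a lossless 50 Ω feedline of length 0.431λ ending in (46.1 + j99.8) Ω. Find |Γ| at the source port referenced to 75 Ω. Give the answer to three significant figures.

βl = 2π × 0.431 = 155°
tan(βl) = -0.463
Z_in = Z_0·(Z_L + jZ_0·tanβl)/(Z_0 + jZ_L·tanβl) = 14.4 + j43 Ω
Γ_s = (Z_in − Z_s)/(Z_in + Z_s) = (-60.6 + j43)/(89.4 + j43), |Γ_s| = 0.749

|Γ| ≈ 0.749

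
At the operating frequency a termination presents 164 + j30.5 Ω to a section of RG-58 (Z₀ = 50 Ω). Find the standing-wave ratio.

VSWR ≈ 3.4

Γ = (Z_L − Z_0)/(Z_L + Z_0) = (114 + j30.5)/(214 + j30.5)
|Γ| = 118/216 = 0.546
VSWR = (1 + |Γ|)/(1 − |Γ|) = 1.55/0.454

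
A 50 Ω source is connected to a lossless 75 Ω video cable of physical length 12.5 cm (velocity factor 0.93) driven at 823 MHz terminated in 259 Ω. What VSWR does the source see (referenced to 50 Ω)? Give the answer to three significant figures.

VSWR ≈ 3.68

λ = v/f = 0.93·c / 823 MHz = 0.339 m
βl = 2π·l/λ = 2π × 0.369 = 133°
tan(βl) = -1.08
Z_in = Z_0·(Z_L + jZ_0·tanβl)/(Z_0 + jZ_L·tanβl) = 37.6 + j59.3 Ω
Γ_s = (Z_in − Z_s)/(Z_in + Z_s) = (-12.4 + j59.3)/(87.6 + j59.3), |Γ_s| = 0.573
VSWR = (1 + |Γ_s|)/(1 − |Γ_s|)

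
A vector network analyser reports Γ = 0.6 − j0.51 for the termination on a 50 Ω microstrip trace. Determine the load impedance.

Z_L ≈ 45.2 − j121 Ω

Z_L = Z_0·(1 + Γ)/(1 − Γ) = 50·(1.6 − j0.51)/(0.4 + j0.51)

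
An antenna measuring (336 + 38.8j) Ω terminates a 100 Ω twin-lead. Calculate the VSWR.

VSWR ≈ 3.41

Γ = (Z_L − Z_0)/(Z_L + Z_0) = (236 + j38.8)/(436 + j38.8)
|Γ| = 239/438 = 0.546
VSWR = (1 + |Γ|)/(1 − |Γ|) = 1.55/0.454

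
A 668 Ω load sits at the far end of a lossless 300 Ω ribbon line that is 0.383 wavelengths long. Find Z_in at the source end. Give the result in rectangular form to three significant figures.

Z_in ≈ 240 + j212 Ω

βl = 2π × 0.383 = 138°
tan(βl) = tan(138°) = -0.904
Z_in = Z_0·(Z_L + jZ_0·tanβl)/(Z_0 + jZ_L·tanβl)
     = 300·(668 − j271)/(300 − j604)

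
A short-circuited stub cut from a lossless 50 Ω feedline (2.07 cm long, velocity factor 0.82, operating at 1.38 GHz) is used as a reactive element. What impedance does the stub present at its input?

Z_in ≈ +j44.7 Ω

λ = v/f = 0.82·c / 1.38 GHz = 0.178 m
βl = 2π·l/λ = 2π × 0.116 = 41.8°
tan(βl) = 0.894
For a short-circuited stub, Z_in = jZ_0·tan(βl)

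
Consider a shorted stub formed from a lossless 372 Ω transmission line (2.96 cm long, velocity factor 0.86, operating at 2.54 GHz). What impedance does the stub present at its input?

Z_in ≈ −j1400 Ω

λ = v/f = 0.86·c / 2.54 GHz = 0.102 m
βl = 2π·l/λ = 2π × 0.291 = 105°
tan(βl) = -3.76
For a shorted stub, Z_in = jZ_0·tan(βl)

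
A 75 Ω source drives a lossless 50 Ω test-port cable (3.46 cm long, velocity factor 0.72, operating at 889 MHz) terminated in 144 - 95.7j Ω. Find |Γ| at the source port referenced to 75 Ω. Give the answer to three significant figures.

λ = v/f = 0.72·c / 889 MHz = 0.243 m
βl = 2π·l/λ = 2π × 0.142 = 51.3°
tan(βl) = 1.25
Z_in = Z_0·(Z_L + jZ_0·tanβl)/(Z_0 + jZ_L·tanβl) = 15.1 − j25.9 Ω
Γ_s = (Z_in − Z_s)/(Z_in + Z_s) = (-59.9 − j25.9)/(90.1 − j25.9), |Γ_s| = 0.696

|Γ| ≈ 0.696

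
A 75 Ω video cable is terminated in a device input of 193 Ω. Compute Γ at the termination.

Γ = 0.44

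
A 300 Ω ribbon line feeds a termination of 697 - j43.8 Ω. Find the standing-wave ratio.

VSWR ≈ 2.33

Γ = (Z_L − Z_0)/(Z_L + Z_0) = (397 − j43.8)/(997 − j43.8)
|Γ| = 399/998 = 0.4
VSWR = (1 + |Γ|)/(1 − |Γ|) = 1.4/0.6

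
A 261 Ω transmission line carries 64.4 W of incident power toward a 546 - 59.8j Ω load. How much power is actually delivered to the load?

P_delivered ≈ 56.1 W

|Γ| = |(285 − j59.8)/(807 − j59.8)| = 0.36
|Γ|² = 0.13
P_refl = |Γ|²·P_inc = 8.34 W, P_del = (1 − |Γ|²)·P_inc = 56.1 W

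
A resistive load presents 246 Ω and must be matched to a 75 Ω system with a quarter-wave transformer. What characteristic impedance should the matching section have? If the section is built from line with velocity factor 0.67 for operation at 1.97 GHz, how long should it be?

Z_qwt = √(Z_0·R_L) = √(75 × 246) = √18450
λ = 0.67·c/f = 0.102 m, so l = λ/4 = 0.0255 m

Z_qwt ≈ 136 Ω; length ≈ 2.55 cm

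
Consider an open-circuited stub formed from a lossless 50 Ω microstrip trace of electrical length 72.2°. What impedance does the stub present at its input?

tan(βl) = 3.11
For an open-circuited stub, Z_in = −jZ_0·cot(βl) = −jZ_0/tan(βl)

Z_in ≈ −j16.1 Ω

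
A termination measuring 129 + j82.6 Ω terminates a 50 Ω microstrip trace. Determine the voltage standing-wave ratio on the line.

Γ = (Z_L − Z_0)/(Z_L + Z_0) = (79 + j82.6)/(179 + j82.6)
|Γ| = 114/197 = 0.58
VSWR = (1 + |Γ|)/(1 − |Γ|) = 1.58/0.42

VSWR ≈ 3.76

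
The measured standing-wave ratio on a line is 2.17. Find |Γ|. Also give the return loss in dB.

|Γ| ≈ 0.369; return loss ≈ 8.66 dB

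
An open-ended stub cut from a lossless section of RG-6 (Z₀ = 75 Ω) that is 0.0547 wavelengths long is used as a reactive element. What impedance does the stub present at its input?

βl = 2π × 0.0547 = 19.7°
tan(βl) = 0.358
For an open-ended stub, Z_in = −jZ_0·cot(βl) = −jZ_0/tan(βl)

Z_in ≈ −j210 Ω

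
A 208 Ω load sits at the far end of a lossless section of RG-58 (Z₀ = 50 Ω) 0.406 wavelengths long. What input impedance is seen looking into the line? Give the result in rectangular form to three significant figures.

βl = 2π × 0.406 = 146°
tan(βl) = tan(146°) = -0.67
Z_in = Z_0·(Z_L + jZ_0·tanβl)/(Z_0 + jZ_L·tanβl)
     = 50·(208 − j33.5)/(50 − j139)

Z_in ≈ 34.3 + j62.3 Ω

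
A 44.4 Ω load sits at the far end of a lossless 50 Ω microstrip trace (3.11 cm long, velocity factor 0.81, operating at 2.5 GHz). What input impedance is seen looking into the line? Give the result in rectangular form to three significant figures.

Z_in ≈ 53.7 − j4.92 Ω

λ = v/f = 0.81·c / 2.5 GHz = 0.0972 m
βl = 2π·l/λ = 2π × 0.32 = 115°
tan(βl) = tan(115°) = -2.13
Z_in = Z_0·(Z_L + jZ_0·tanβl)/(Z_0 + jZ_L·tanβl)
     = 50·(44.4 − j106)/(50 − j94.4)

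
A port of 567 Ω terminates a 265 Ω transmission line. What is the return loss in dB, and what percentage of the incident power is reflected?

RL ≈ 8.8 dB; 13.2% of incident power reflected

Γ = (567 − 265)/(567 + 265) = 0.363
RL = −20·log₁₀(0.363) = 8.8 dB
P_refl/P_inc = |Γ|² = 0.132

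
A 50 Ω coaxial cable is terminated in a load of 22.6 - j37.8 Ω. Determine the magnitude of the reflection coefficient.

Γ = (Z_L − Z_0)/(Z_L + Z_0) = (-27.4 − j37.8)/(72.6 − j37.8)
|Γ| = 46.7/81.9

|Γ| ≈ 0.57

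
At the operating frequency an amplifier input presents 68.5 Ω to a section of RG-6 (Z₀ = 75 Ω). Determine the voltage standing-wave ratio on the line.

VSWR ≈ 1.09

Γ = (68.5 − 75)/(68.5 + 75) = -0.0453
VSWR = (1 + 0.0453)/(1 − 0.0453)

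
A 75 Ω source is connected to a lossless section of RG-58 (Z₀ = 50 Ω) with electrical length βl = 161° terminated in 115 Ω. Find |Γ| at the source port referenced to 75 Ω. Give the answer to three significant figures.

tan(βl) = -0.344
Z_in = Z_0·(Z_L + jZ_0·tanβl)/(Z_0 + jZ_L·tanβl) = 79.1 + j45.4 Ω
Γ_s = (Z_in − Z_s)/(Z_in + Z_s) = (4.05 + j45.4)/(154 + j45.4), |Γ_s| = 0.284

|Γ| ≈ 0.284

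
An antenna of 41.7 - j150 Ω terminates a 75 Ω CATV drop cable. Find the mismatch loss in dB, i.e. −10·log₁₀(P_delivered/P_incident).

mismatch loss ≈ 4.6 dB

Γ = (-33.3 − j150)/(116.7 − j150), |Γ| = 0.808
|Γ|² = 0.654, so P_del/P_inc = 1 − |Γ|² = 0.346
ML = −10·log₁₀(1 − |Γ|²)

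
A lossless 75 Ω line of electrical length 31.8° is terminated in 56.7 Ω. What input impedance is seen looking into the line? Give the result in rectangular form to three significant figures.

tan(βl) = tan(31.8°) = 0.62
Z_in = Z_0·(Z_L + jZ_0·tanβl)/(Z_0 + jZ_L·tanβl)
     = 75·(56.7 + j46.5)/(75 + j35.2)

Z_in ≈ 64.4 + j16.3 Ω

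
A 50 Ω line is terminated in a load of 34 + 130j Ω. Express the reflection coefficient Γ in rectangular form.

Γ ≈ 0.649 + j0.543

Γ = (Z_L − Z_0)/(Z_L + Z_0) = (-16 + j130)/(84 + j130)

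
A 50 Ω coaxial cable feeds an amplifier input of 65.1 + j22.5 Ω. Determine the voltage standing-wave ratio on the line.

VSWR ≈ 1.6

Γ = (Z_L − Z_0)/(Z_L + Z_0) = (15.1 + j22.5)/(115.1 + j22.5)
|Γ| = 27.1/117 = 0.231
VSWR = (1 + |Γ|)/(1 − |Γ|) = 1.23/0.769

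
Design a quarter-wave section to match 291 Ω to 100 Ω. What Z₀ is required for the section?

Z_qwt ≈ 171 Ω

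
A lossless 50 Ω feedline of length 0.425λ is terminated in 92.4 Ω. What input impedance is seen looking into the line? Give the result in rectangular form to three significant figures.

Z_in ≈ 61.7 + j32.6 Ω

βl = 2π × 0.425 = 153°
tan(βl) = tan(153°) = -0.51
Z_in = Z_0·(Z_L + jZ_0·tanβl)/(Z_0 + jZ_L·tanβl)
     = 50·(92.4 − j25.5)/(50 − j47.1)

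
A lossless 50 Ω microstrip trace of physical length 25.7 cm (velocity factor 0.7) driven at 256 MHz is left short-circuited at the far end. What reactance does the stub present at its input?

X_in ≈ -119 Ω (capacitive)

λ = v/f = 0.7·c / 256 MHz = 0.82 m
βl = 2π·l/λ = 2π × 0.313 = 113°
tan(βl) = -2.38
For a short-circuited stub, Z_in = jZ_0·tan(βl)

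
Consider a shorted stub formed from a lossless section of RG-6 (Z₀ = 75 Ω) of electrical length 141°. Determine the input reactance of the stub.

tan(βl) = -0.81
For a shorted stub, Z_in = jZ_0·tan(βl)

X_in ≈ -60.7 Ω (capacitive)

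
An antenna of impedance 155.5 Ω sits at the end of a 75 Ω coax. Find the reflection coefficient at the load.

Γ = (Z_L − Z_0)/(Z_L + Z_0) = (155.5 − 75)/(155.5 + 75) = 80.5/230.5

Γ = 0.349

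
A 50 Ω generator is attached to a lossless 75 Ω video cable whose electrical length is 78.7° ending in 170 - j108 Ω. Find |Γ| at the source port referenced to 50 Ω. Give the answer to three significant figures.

tan(βl) = 5
Z_in = Z_0·(Z_L + jZ_0·tanβl)/(Z_0 + jZ_L·tanβl) = 22.6 + j1.35 Ω
Γ_s = (Z_in − Z_s)/(Z_in + Z_s) = (-27.4 + j1.35)/(72.6 + j1.35), |Γ_s| = 0.378

|Γ| ≈ 0.378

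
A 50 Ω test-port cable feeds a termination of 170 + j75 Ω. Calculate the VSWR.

Γ = (Z_L − Z_0)/(Z_L + Z_0) = (120 + j75)/(220 + j75)
|Γ| = 142/232 = 0.609
VSWR = (1 + |Γ|)/(1 − |Γ|) = 1.61/0.391

VSWR ≈ 4.11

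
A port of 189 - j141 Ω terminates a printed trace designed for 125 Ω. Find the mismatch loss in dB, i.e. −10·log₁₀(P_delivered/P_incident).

Γ = (64 − j141)/(314 − j141), |Γ| = 0.45
|Γ|² = 0.202, so P_del/P_inc = 1 − |Γ|² = 0.798
ML = −10·log₁₀(1 − |Γ|²)

mismatch loss ≈ 0.982 dB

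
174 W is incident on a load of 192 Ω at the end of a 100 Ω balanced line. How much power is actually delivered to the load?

P_delivered ≈ 157 W

Γ = (192 − 100)/(192 + 100) = 0.315
|Γ|² = 0.0993
P_refl = |Γ|²·P_inc = 17.3 W, P_del = (1 − |Γ|²)·P_inc = 157 W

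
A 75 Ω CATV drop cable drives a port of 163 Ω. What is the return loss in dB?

Γ = (163 − 75)/(163 + 75) = 0.37
RL = −20·log₁₀|Γ| = −20·log₁₀(0.37)

RL ≈ 8.64 dB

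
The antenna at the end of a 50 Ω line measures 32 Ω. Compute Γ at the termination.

Γ = (Z_L − Z_0)/(Z_L + Z_0) = (32 − 50)/(32 + 50) = -18/82

Γ = -0.22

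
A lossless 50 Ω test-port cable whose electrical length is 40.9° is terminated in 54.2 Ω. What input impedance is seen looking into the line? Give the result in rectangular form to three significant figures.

Z_in ≈ 50.4 − j4.03 Ω

tan(βl) = tan(40.9°) = 0.866
Z_in = Z_0·(Z_L + jZ_0·tanβl)/(Z_0 + jZ_L·tanβl)
     = 50·(54.2 + j43.3)/(50 + j46.9)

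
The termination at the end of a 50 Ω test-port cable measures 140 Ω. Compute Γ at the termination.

Γ = 0.474

Γ = (Z_L − Z_0)/(Z_L + Z_0) = (140 − 50)/(140 + 50) = 90/190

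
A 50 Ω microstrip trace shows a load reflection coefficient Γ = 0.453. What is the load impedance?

Z_L = Z_0·(1 + Γ)/(1 − Γ) = 50·(1.45)/(0.547)

Z_L ≈ 133 Ω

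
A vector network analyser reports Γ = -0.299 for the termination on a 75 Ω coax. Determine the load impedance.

Z_L = Z_0·(1 + Γ)/(1 − Γ) = 75·(0.701)/(1.3)

Z_L ≈ 40.5 Ω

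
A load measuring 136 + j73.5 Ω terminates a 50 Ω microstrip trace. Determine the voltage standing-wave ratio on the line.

Γ = (Z_L − Z_0)/(Z_L + Z_0) = (86 + j73.5)/(186 + j73.5)
|Γ| = 113/200 = 0.566
VSWR = (1 + |Γ|)/(1 − |Γ|) = 1.57/0.434

VSWR ≈ 3.6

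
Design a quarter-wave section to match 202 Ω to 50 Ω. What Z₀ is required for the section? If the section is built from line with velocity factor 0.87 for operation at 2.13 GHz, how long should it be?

Z_qwt ≈ 100 Ω; length ≈ 3.06 cm

Z_qwt = √(Z_0·R_L) = √(50 × 202) = √10100
λ = 0.87·c/f = 0.123 m, so l = λ/4 = 0.0306 m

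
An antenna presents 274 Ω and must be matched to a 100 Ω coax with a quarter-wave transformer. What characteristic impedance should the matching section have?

Z_qwt ≈ 166 Ω

Z_qwt = √(Z_0·R_L) = √(100 × 274) = √27400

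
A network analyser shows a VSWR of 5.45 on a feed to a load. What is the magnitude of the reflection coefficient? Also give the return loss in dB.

|Γ| = (S − 1)/(S + 1) = (5.45 − 1)/(5.45 + 1) = 4.45/6.45
RL = −20·log₁₀|Γ| = −20·log₁₀(0.69)

|Γ| ≈ 0.69; return loss ≈ 3.22 dB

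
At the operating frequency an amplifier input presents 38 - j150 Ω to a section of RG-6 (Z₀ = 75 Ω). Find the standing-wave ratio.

VSWR ≈ 10.3

Γ = (Z_L − Z_0)/(Z_L + Z_0) = (-37 − j150)/(113 − j150)
|Γ| = 154/188 = 0.823
VSWR = (1 + |Γ|)/(1 − |Γ|) = 1.82/0.177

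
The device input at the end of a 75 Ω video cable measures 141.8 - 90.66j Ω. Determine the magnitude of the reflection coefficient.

|Γ| ≈ 0.479

Γ = (Z_L − Z_0)/(Z_L + Z_0) = (66.8 − j90.66)/(216.8 − j90.66)
|Γ| = 113/235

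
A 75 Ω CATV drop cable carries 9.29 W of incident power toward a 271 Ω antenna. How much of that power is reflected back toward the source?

P_reflected ≈ 2.98 W

Γ = (271 − 75)/(271 + 75) = 0.566
|Γ|² = 0.321
P_refl = |Γ|²·P_inc = 2.98 W, P_del = (1 − |Γ|²)·P_inc = 6.31 W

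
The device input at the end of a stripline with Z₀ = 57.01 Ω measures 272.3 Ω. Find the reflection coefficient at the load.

Γ = 0.654

Γ = (Z_L − Z_0)/(Z_L + Z_0) = (272.3 − 57.01)/(272.3 + 57.01) = 215.3/329.3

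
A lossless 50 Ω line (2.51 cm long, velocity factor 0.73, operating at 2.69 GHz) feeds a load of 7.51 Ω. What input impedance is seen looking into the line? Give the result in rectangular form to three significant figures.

Z_in ≈ 50.8 − j110 Ω

λ = v/f = 0.73·c / 2.69 GHz = 0.0814 m
βl = 2π·l/λ = 2π × 0.308 = 111°
tan(βl) = tan(111°) = -2.61
Z_in = Z_0·(Z_L + jZ_0·tanβl)/(Z_0 + jZ_L·tanβl)
     = 50·(7.51 − j130)/(50 − j19.6)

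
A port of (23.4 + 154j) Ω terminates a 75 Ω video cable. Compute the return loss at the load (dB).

Γ = (-51.6 + j154)/(98.4 + j154), |Γ| = 0.889
RL = −20·log₁₀|Γ| = −20·log₁₀(0.889)

RL ≈ 1.02 dB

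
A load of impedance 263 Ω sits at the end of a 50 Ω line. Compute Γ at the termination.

Γ = 0.681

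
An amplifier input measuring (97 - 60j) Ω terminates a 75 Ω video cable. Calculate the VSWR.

Γ = (Z_L − Z_0)/(Z_L + Z_0) = (22 − j60)/(172 − j60)
|Γ| = 63.9/182 = 0.351
VSWR = (1 + |Γ|)/(1 − |Γ|) = 1.35/0.649

VSWR ≈ 2.08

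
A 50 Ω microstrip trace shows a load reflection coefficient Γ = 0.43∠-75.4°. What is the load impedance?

Z_L ≈ 42.1 − j43 Ω

Z_L = Z_0·(1 + Γ)/(1 − Γ) = 50·(1.11 − j0.416)/(0.892 + j0.416)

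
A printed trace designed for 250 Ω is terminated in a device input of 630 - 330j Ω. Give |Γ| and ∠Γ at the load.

Γ ≈ 0.536 ∠ -20.4°

Γ = (Z_L − Z_0)/(Z_L + Z_0) = (380 − j330)/(880 − j330)
|Γ| = 503/940 = 0.536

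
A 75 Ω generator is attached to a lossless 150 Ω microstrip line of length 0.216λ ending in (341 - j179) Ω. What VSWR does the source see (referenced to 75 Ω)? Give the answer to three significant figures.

βl = 2π × 0.216 = 77.8°
tan(βl) = 4.61
Z_in = Z_0·(Z_L + jZ_0·tanβl)/(Z_0 + jZ_L·tanβl) = 49.9 − j1.59 Ω
Γ_s = (Z_in − Z_s)/(Z_in + Z_s) = (-25.1 − j1.59)/(125 − j1.59), |Γ_s| = 0.201
VSWR = (1 + |Γ_s|)/(1 − |Γ_s|)

VSWR ≈ 1.5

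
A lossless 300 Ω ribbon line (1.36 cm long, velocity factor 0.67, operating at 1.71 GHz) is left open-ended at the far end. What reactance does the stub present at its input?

λ = v/f = 0.67·c / 1.71 GHz = 0.118 m
βl = 2π·l/λ = 2π × 0.116 = 41.7°
tan(βl) = 0.889
For an open-ended stub, Z_in = −jZ_0·cot(βl) = −jZ_0/tan(βl)

X_in ≈ -337 Ω (capacitive)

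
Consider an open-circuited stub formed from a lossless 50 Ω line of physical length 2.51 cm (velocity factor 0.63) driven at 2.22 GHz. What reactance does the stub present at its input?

λ = v/f = 0.63·c / 2.22 GHz = 0.0851 m
βl = 2π·l/λ = 2π × 0.295 = 106°
tan(βl) = -3.46
For an open-circuited stub, Z_in = −jZ_0·cot(βl) = −jZ_0/tan(βl)

X_in ≈ 14.5 Ω (inductive)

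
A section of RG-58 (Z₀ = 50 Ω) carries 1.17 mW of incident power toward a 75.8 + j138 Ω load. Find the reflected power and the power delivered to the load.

P_reflected ≈ 0.661 mW; P_delivered ≈ 0.509 mW

|Γ| = |(25.8 + j138)/(125.8 + j138)| = 0.752
|Γ|² = 0.565
P_refl = |Γ|²·P_inc = 0.661 mW, P_del = (1 − |Γ|²)·P_inc = 0.509 mW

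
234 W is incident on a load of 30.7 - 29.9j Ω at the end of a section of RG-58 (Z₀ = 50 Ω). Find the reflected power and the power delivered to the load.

|Γ| = |(-19.3 − j29.9)/(80.7 − j29.9)| = 0.414
|Γ|² = 0.171
P_refl = |Γ|²·P_inc = 40 W, P_del = (1 − |Γ|²)·P_inc = 194 W

P_reflected ≈ 40 W; P_delivered ≈ 194 W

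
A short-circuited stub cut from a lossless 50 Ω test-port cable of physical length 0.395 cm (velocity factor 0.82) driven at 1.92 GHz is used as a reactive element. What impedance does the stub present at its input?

Z_in ≈ +j9.81 Ω

λ = v/f = 0.82·c / 1.92 GHz = 0.128 m
βl = 2π·l/λ = 2π × 0.0308 = 11.1°
tan(βl) = 0.196
For a short-circuited stub, Z_in = jZ_0·tan(βl)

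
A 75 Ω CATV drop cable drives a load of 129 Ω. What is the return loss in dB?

RL ≈ 11.5 dB

Γ = (129 − 75)/(129 + 75) = 0.265
RL = −20·log₁₀|Γ| = −20·log₁₀(0.265)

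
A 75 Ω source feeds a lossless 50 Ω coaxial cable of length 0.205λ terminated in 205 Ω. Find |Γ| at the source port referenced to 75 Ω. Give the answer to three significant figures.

|Γ| ≈ 0.71

βl = 2π × 0.205 = 73.8°
tan(βl) = 3.44
Z_in = Z_0·(Z_L + jZ_0·tanβl)/(Z_0 + jZ_L·tanβl) = 13.2 − j13.6 Ω
Γ_s = (Z_in − Z_s)/(Z_in + Z_s) = (-61.8 − j13.6)/(88.2 − j13.6), |Γ_s| = 0.71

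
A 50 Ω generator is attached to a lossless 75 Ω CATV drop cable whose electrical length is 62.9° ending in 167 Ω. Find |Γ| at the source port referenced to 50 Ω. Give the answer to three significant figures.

tan(βl) = 1.95
Z_in = Z_0·(Z_L + jZ_0·tanβl)/(Z_0 + jZ_L·tanβl) = 40.4 − j29.1 Ω
Γ_s = (Z_in − Z_s)/(Z_in + Z_s) = (-9.63 − j29.1)/(90.4 − j29.1), |Γ_s| = 0.323

|Γ| ≈ 0.323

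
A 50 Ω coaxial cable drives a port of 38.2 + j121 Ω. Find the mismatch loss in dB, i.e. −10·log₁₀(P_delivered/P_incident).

mismatch loss ≈ 4.68 dB

Γ = (-11.8 + j121)/(88.2 + j121), |Γ| = 0.812
|Γ|² = 0.659, so P_del/P_inc = 1 − |Γ|² = 0.341
ML = −10·log₁₀(1 − |Γ|²)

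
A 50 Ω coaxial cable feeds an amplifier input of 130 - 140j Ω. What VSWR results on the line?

Γ = (Z_L − Z_0)/(Z_L + Z_0) = (80 − j140)/(180 − j140)
|Γ| = 161/228 = 0.707
VSWR = (1 + |Γ|)/(1 − |Γ|) = 1.71/0.293

VSWR ≈ 5.83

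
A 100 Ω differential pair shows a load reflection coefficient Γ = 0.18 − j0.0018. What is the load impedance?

Z_L = Z_0·(1 + Γ)/(1 − Γ) = 100·(1.18 − j0.0018)/(0.82 + j0.0018)

Z_L ≈ 144 − j0.535 Ω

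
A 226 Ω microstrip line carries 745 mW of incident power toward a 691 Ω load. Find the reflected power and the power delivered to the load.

Γ = (691 − 226)/(691 + 226) = 0.507
|Γ|² = 0.257
P_refl = |Γ|²·P_inc = 192 mW, P_del = (1 − |Γ|²)·P_inc = 553 mW

P_reflected ≈ 192 mW; P_delivered ≈ 553 mW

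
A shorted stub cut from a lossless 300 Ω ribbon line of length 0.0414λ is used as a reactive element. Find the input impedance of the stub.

Z_in ≈ +j79.8 Ω

βl = 2π × 0.0414 = 14.9°
tan(βl) = 0.266
For a shorted stub, Z_in = jZ_0·tan(βl)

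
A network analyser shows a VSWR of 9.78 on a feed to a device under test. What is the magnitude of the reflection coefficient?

|Γ| = (S − 1)/(S + 1) = (9.78 − 1)/(9.78 + 1) = 8.78/10.8

|Γ| ≈ 0.814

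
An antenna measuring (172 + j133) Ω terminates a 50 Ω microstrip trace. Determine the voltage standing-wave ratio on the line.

VSWR ≈ 5.61

Γ = (Z_L − Z_0)/(Z_L + Z_0) = (122 + j133)/(222 + j133)
|Γ| = 180/259 = 0.697
VSWR = (1 + |Γ|)/(1 − |Γ|) = 1.7/0.303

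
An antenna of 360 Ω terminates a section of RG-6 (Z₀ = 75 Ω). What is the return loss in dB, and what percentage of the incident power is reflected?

RL ≈ 3.67 dB; 42.9% of incident power reflected

Γ = (360 − 75)/(360 + 75) = 0.655
RL = −20·log₁₀(0.655) = 3.67 dB
P_refl/P_inc = |Γ|² = 0.429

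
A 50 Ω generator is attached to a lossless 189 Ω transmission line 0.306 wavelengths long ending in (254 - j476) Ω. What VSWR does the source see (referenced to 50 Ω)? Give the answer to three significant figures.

βl = 2π × 0.306 = 110°
tan(βl) = -2.72
Z_in = Z_0·(Z_L + jZ_0·tanβl)/(Z_0 + jZ_L·tanβl) = 44.8 + j141 Ω
Γ_s = (Z_in − Z_s)/(Z_in + Z_s) = (-5.2 + j141)/(94.8 + j141), |Γ_s| = 0.831
VSWR = (1 + |Γ_s|)/(1 − |Γ_s|)

VSWR ≈ 10.8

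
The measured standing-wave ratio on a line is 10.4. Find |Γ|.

|Γ| = (S − 1)/(S + 1) = (10.4 − 1)/(10.4 + 1) = 9.4/11.4

|Γ| ≈ 0.825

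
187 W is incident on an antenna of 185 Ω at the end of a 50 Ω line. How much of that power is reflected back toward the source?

Γ = (185 − 50)/(185 + 50) = 0.574
|Γ|² = 0.33
P_refl = |Γ|²·P_inc = 61.7 W, P_del = (1 − |Γ|²)·P_inc = 125 W

P_reflected ≈ 61.7 W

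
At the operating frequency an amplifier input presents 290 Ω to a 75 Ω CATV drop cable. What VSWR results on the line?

VSWR ≈ 3.87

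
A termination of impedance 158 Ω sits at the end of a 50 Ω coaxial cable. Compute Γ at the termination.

Γ = (Z_L − Z_0)/(Z_L + Z_0) = (158 − 50)/(158 + 50) = 108/208

Γ = 0.519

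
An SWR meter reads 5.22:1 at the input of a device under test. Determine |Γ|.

|Γ| = (S − 1)/(S + 1) = (5.22 − 1)/(5.22 + 1) = 4.22/6.22

|Γ| ≈ 0.678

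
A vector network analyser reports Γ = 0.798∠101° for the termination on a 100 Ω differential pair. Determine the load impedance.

Z_L ≈ 18.7 + j80.7 Ω

Z_L = Z_0·(1 + Γ)/(1 − Γ) = 100·(0.848 + j0.783)/(1.15 − j0.783)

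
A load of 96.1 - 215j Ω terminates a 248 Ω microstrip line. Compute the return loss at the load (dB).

Γ = (-151.9 − j215)/(344.1 − j215), |Γ| = 0.649
RL = −20·log₁₀|Γ| = −20·log₁₀(0.649)

RL ≈ 3.76 dB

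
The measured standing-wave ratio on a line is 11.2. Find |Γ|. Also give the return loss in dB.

|Γ| ≈ 0.836; return loss ≈ 1.56 dB

|Γ| = (S − 1)/(S + 1) = (11.2 − 1)/(11.2 + 1) = 10.2/12.2
RL = −20·log₁₀|Γ| = −20·log₁₀(0.836)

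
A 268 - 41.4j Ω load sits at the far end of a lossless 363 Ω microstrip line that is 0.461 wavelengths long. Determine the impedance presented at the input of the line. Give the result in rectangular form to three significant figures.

βl = 2π × 0.461 = 166°
tan(βl) = tan(166°) = -0.25
Z_in = Z_0·(Z_L + jZ_0·tanβl)/(Z_0 + jZ_L·tanβl)
     = 363·(268 − j132)/(353 − j67)

Z_in ≈ 291 − j80.7 Ω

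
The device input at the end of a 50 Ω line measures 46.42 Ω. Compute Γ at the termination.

Γ = (Z_L − Z_0)/(Z_L + Z_0) = (46.42 − 50)/(46.42 + 50) = -3.58/96.42

Γ = -0.0371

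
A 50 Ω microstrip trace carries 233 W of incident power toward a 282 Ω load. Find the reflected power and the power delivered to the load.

Γ = (282 − 50)/(282 + 50) = 0.699
|Γ|² = 0.488
P_refl = |Γ|²·P_inc = 114 W, P_del = (1 − |Γ|²)·P_inc = 119 W

P_reflected ≈ 114 W; P_delivered ≈ 119 W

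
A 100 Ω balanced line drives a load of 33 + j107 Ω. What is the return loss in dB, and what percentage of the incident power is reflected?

Γ = (-67 + j107)/(133 + j107), |Γ| = 0.74
RL = −20·log₁₀(0.74) = 2.62 dB
P_refl/P_inc = |Γ|² = 0.547

RL ≈ 2.62 dB; 54.7% of incident power reflected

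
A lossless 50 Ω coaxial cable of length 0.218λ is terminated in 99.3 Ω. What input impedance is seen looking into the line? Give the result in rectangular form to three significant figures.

Z_in ≈ 25.9 − j7.53 Ω

βl = 2π × 0.218 = 78.5°
tan(βl) = tan(78.5°) = 4.91
Z_in = Z_0·(Z_L + jZ_0·tanβl)/(Z_0 + jZ_L·tanβl)
     = 50·(99.3 + j245)/(50 + j487)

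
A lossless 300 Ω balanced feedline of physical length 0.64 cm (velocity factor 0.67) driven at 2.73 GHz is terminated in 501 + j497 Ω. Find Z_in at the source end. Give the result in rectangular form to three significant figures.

Z_in ≈ 666 − j498 Ω

λ = v/f = 0.67·c / 2.73 GHz = 0.0736 m
βl = 2π·l/λ = 2π × 0.0869 = 31.3°
tan(βl) = tan(31.3°) = 0.608
Z_in = Z_0·(Z_L + jZ_0·tanβl)/(Z_0 + jZ_L·tanβl)
     = 300·(501 + j679)/(-2.1 + j305)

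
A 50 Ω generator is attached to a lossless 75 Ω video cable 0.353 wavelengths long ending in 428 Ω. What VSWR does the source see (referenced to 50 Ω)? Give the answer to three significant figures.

VSWR ≈ 5.56

βl = 2π × 0.353 = 127°
tan(βl) = -1.32
Z_in = Z_0·(Z_L + jZ_0·tanβl)/(Z_0 + jZ_L·tanβl) = 20.3 + j54 Ω
Γ_s = (Z_in − Z_s)/(Z_in + Z_s) = (-29.7 + j54)/(70.3 + j54), |Γ_s| = 0.695
VSWR = (1 + |Γ_s|)/(1 − |Γ_s|)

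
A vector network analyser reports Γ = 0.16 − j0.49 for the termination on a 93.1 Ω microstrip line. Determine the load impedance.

Z_L ≈ 72.3 − j96.5 Ω

Z_L = Z_0·(1 + Γ)/(1 − Γ) = 93.1·(1.16 − j0.49)/(0.84 + j0.49)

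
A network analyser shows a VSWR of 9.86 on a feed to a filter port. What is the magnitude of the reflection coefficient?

|Γ| ≈ 0.816

|Γ| = (S − 1)/(S + 1) = (9.86 − 1)/(9.86 + 1) = 8.86/10.9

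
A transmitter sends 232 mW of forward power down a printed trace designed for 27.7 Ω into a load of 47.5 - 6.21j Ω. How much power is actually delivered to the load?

P_delivered ≈ 214 mW

|Γ| = |(19.8 − j6.21)/(75.2 − j6.21)| = 0.275
|Γ|² = 0.0756
P_refl = |Γ|²·P_inc = 17.5 mW, P_del = (1 − |Γ|²)·P_inc = 214 mW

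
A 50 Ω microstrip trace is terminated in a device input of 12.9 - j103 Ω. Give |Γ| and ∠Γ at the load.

Γ = (Z_L − Z_0)/(Z_L + Z_0) = (-37.1 − j103)/(62.9 − j103)
|Γ| = 109/121 = 0.907

Γ ≈ 0.907 ∠ -51.2°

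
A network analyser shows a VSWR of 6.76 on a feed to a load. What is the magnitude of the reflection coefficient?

|Γ| = (S − 1)/(S + 1) = (6.76 − 1)/(6.76 + 1) = 5.76/7.76

|Γ| ≈ 0.742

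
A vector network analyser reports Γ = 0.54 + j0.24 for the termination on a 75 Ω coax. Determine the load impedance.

Z_L ≈ 181 + j134 Ω

Z_L = Z_0·(1 + Γ)/(1 − Γ) = 75·(1.54 + j0.24)/(0.46 − j0.24)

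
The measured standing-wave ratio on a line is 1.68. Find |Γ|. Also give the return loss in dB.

|Γ| = (S − 1)/(S + 1) = (1.68 − 1)/(1.68 + 1) = 0.68/2.68
RL = −20·log₁₀|Γ| = −20·log₁₀(0.254)

|Γ| ≈ 0.254; return loss ≈ 11.9 dB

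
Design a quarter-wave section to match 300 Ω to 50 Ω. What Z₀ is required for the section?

Z_qwt ≈ 122 Ω

Z_qwt = √(Z_0·R_L) = √(50 × 300) = √15000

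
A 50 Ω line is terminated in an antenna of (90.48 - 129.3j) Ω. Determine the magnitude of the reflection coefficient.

|Γ| ≈ 0.71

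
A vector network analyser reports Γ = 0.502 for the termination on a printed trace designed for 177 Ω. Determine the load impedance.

Z_L ≈ 534 Ω

Z_L = Z_0·(1 + Γ)/(1 − Γ) = 177·(1.5)/(0.498)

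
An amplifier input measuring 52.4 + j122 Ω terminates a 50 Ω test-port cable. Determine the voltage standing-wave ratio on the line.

Γ = (Z_L − Z_0)/(Z_L + Z_0) = (2.4 + j122)/(102.4 + j122)
|Γ| = 122/159 = 0.766
VSWR = (1 + |Γ|)/(1 − |Γ|) = 1.77/0.234

VSWR ≈ 7.55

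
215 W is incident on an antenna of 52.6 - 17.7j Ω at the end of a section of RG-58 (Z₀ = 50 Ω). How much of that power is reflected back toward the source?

P_reflected ≈ 6.35 W

|Γ| = |(2.6 − j17.7)/(102.6 − j17.7)| = 0.172
|Γ|² = 0.0295
P_refl = |Γ|²·P_inc = 6.35 W, P_del = (1 − |Γ|²)·P_inc = 209 W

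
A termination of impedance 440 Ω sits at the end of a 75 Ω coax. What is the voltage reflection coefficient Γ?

Γ = 0.709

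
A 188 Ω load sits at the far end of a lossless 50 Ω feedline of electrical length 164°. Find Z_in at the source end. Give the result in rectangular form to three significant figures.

tan(βl) = tan(164°) = -0.287
Z_in = Z_0·(Z_L + jZ_0·tanβl)/(Z_0 + jZ_L·tanβl)
     = 50·(188 − j14.3)/(50 − j53.9)

Z_in ≈ 94.1 + j87.1 Ω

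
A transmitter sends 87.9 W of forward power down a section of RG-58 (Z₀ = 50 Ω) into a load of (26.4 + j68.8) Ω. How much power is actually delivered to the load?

P_delivered ≈ 43.9 W

|Γ| = |(-23.6 + j68.8)/(76.4 + j68.8)| = 0.707
|Γ|² = 0.5
P_refl = |Γ|²·P_inc = 44 W, P_del = (1 − |Γ|²)·P_inc = 43.9 W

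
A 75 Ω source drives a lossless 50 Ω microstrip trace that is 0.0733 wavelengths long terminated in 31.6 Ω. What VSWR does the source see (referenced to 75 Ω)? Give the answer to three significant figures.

VSWR ≈ 2.18

βl = 2π × 0.0733 = 26.4°
tan(βl) = 0.496
Z_in = Z_0·(Z_L + jZ_0·tanβl)/(Z_0 + jZ_L·tanβl) = 35.9 + j13.6 Ω
Γ_s = (Z_in − Z_s)/(Z_in + Z_s) = (-39.1 + j13.6)/(111 + j13.6), |Γ_s| = 0.371
VSWR = (1 + |Γ_s|)/(1 − |Γ_s|)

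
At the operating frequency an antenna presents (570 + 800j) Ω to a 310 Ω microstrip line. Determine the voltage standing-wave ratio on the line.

VSWR ≈ 5.83

Γ = (Z_L − Z_0)/(Z_L + Z_0) = (260 + j800)/(880 + j800)
|Γ| = 841/1190 = 0.707
VSWR = (1 + |Γ|)/(1 − |Γ|) = 1.71/0.293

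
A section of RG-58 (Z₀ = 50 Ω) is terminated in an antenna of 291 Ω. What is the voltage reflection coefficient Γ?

Γ = 0.707

Γ = (Z_L − Z_0)/(Z_L + Z_0) = (291 − 50)/(291 + 50) = 241/341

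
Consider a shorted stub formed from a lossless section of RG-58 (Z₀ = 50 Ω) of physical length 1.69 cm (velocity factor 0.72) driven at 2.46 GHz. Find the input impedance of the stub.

λ = v/f = 0.72·c / 2.46 GHz = 0.0878 m
βl = 2π·l/λ = 2π × 0.192 = 69.3°
tan(βl) = 2.65
For a shorted stub, Z_in = jZ_0·tan(βl)

Z_in ≈ +j132 Ω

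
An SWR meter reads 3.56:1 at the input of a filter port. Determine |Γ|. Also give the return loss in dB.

|Γ| = (S − 1)/(S + 1) = (3.56 − 1)/(3.56 + 1) = 2.56/4.56
RL = −20·log₁₀|Γ| = −20·log₁₀(0.561)

|Γ| ≈ 0.561; return loss ≈ 5.01 dB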